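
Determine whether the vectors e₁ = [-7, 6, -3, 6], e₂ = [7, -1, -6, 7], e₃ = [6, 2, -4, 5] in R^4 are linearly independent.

linearly independent

Place the vectors as rows of a 3×4 matrix and reduce to echelon form.
The reduction yields 3 nonzero rows, so the rank is 3.
Since rank = 3 (the number of vectors), the set is linearly independent.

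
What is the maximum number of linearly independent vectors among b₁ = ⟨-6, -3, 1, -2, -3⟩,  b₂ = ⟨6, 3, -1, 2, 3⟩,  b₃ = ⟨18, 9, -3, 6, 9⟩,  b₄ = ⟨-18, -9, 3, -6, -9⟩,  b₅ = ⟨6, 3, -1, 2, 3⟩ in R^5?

1

Row-reduce the 5×5 matrix with these as rows.
Reduction leaves 1 leading entry, giving rank 1.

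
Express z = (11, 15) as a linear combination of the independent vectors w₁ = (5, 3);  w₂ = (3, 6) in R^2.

z = w₁ + 2w₂

Solve the system with w₁, w₂ as columns and z as the right-hand side.
The system has the unique solution (a₁, a₂) = (1, 2).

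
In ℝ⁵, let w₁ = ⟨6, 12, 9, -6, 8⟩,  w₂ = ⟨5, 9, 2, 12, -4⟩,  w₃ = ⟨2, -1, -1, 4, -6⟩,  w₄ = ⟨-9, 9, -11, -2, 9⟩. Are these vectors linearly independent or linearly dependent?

linearly independent

Place the vectors as rows of a 4×5 matrix and reduce to echelon form.
The reduction yields 4 nonzero rows, so the rank is 4.
Since rank = 4 (the number of vectors), the set is linearly independent.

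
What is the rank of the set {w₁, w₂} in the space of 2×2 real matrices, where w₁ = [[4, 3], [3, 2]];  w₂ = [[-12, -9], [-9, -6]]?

1

Represent each element by its coordinate vector in ℝ⁴.
Apply Gaussian elimination to the matrix whose rows are w₁, w₂.
Reduction leaves 1 leading entry, giving rank 1.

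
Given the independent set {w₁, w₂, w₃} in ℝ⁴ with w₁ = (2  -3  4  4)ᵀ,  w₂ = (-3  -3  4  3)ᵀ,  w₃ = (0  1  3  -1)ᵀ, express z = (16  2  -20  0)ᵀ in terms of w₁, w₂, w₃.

z = 2w₁ - 4w₂ - 4w₃

Since w₁, w₂, w₃ are independent, the coefficients expressing z are uniquely determined by a linear system.
Back-substitution yields (α₁, α₂, α₃) = (2, -4, -4).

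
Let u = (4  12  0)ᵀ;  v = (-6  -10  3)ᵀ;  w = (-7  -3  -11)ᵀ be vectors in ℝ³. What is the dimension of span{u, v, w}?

3

Put the 3×3 matrix [u|v|w] into echelon form.
The echelon form has 3 nonzero rows, so the rank is 3.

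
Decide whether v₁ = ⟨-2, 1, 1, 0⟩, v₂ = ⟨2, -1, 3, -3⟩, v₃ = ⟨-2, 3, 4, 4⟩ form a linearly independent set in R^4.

Place the vectors as rows of a 3×4 matrix and reduce to echelon form.
The reduction yields 3 nonzero rows, so the rank is 3.
Since rank = 3 (the number of vectors), the set is linearly independent.

linearly independent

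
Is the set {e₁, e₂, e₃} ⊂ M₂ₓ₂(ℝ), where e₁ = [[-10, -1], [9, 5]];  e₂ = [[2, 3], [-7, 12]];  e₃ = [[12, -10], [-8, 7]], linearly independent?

Write each element as a coordinate vector in ℝ⁴ using {E₁₁, E₁₂, E₂₁, E₂₂}.
Row-reduce the matrix whose columns are e₁, e₂, e₃.
The reduction yields 3 nonzero rows, so the rank is 3.
Since rank = 3 (the number of vectors), the set is linearly independent.

linearly independent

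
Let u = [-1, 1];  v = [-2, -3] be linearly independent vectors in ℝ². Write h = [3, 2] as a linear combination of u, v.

Write h = a₁u + a₂v and equate components.
The system has the unique solution (a₁, a₂) = (-1, -1).

h = -u - v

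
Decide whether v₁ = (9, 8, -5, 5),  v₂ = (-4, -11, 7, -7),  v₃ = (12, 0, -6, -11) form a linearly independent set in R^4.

linearly independent

Row-reduce the matrix whose columns are v₁, v₂, v₃.
The reduction yields 3 nonzero rows, so the rank is 3.
Since rank = 3 (the number of vectors), the set is linearly independent.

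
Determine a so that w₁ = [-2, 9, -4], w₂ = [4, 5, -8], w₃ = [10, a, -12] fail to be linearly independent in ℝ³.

a = 1

Dependence holds iff the 3×3 matrix [w₁ w₂ w₃] is singular.
Expanding, det = 32 - 32*a.
This vanishes exactly when a = 1.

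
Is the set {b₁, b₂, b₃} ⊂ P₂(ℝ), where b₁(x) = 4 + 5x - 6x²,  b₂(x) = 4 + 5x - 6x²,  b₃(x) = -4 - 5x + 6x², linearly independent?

Take coordinates with respect to the standard basis {1, x, x²}.
Form the 3×3 matrix with these as columns; its determinant is 0.
A zero determinant means the columns are linearly dependent.
Indeed b₁ - b₂ = 0.

linearly dependent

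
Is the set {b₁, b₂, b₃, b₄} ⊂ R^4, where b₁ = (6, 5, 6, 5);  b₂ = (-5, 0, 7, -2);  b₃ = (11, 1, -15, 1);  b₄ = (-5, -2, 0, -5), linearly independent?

linearly dependent

Place the vectors as rows of a 4×4 matrix and reduce to echelon form.
The reduction yields 3 nonzero rows, so the rank is 3.
Since rank 3 < 4, the set is linearly dependent.
Indeed b₁ - 3b₂ - b₃ + 2b₄ = 0.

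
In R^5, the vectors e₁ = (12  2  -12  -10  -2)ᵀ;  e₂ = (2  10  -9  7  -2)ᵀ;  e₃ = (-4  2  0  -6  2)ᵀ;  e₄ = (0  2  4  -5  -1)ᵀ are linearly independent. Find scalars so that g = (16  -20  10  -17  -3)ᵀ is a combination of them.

Set up the augmented matrix [e₁ | e₂ | e₃ | e₄ | g] and row-reduce.
The system has the unique solution (c₁, …, c₄) = (1, -2, -2, 1).

g = e₁ - 2e₂ - 2e₃ + e₄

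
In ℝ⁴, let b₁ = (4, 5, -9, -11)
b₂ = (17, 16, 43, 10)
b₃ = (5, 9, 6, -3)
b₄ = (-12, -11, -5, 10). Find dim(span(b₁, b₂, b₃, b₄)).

Put the 4×4 matrix [b₁|b₂|b₃|b₄] into echelon form.
Exactly 3 pivots survive; hence the rank is 3.

dim = 3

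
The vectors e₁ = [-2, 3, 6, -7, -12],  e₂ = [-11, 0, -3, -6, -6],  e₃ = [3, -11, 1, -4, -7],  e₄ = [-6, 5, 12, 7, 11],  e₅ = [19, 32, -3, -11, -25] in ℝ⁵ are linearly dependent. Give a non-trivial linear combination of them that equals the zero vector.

3e₁ - 2e₂ - 3e₃ - 2e₄ - e₅ = 0

Write the vectors as columns of a matrix and find a nonzero vector in its null space.
One solution (up to scaling) is (3, -2, -3, -2, -1).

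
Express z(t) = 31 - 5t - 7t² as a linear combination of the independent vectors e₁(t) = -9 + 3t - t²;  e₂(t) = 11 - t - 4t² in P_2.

Take coordinate vectors relative to {1, t, t²}.
Write z = a₁e₁ + a₂e₂ and equate components.
Back-substitution yields (a₁, a₂) = (-1, 2).

z = -e₁ + 2e₂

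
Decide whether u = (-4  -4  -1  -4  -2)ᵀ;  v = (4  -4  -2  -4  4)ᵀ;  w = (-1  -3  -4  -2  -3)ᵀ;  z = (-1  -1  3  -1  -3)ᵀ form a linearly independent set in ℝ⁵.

linearly independent

Place the vectors as rows of a 4×5 matrix and reduce to echelon form.
The reduction yields 4 nonzero rows, so the rank is 4.
Since rank = 4 (the number of vectors), the set is linearly independent.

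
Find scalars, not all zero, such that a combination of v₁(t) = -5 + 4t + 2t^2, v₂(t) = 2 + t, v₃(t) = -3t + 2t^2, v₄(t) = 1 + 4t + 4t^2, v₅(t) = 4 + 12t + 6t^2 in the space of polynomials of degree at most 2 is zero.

Take coordinates with respect to {1, t, t^2}.
Row-reduce the matrix with v₁, v₂, v₃, v₄, v₅ as columns; the null space gives the coefficients.
The free variable yields coefficients (1, 3, 1, -1, 0) (any nonzero multiple also works).

v₁ + 3v₂ + v₃ - v₄ = 0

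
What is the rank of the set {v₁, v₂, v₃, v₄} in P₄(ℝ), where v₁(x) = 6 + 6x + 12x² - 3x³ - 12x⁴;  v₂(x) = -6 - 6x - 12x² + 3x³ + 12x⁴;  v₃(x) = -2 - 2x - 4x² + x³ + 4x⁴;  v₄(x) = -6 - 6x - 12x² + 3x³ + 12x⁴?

1

Use coordinates relative to {1, x, …, x⁴}.
Form the matrix with v₁, v₂, v₃, v₄ as columns and reduce.
Reduction leaves 1 leading entry, giving rank 1.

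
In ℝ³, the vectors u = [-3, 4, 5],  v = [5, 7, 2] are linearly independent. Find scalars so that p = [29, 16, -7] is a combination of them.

Since u, v are independent, the coefficients expressing p are uniquely determined by a linear system.
The system has the unique solution (c₁, c₂) = (-3, 4).

p = -3u + 4v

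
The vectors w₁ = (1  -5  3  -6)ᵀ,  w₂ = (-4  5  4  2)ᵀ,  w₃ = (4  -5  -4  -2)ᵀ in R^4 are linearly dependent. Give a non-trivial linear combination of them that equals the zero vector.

w₂ + w₃ = 0

Row-reduce the matrix with w₁, w₂, w₃ as columns; the null space gives the coefficients.
The free variable yields coefficients (0, 1, 1) (any nonzero multiple also works).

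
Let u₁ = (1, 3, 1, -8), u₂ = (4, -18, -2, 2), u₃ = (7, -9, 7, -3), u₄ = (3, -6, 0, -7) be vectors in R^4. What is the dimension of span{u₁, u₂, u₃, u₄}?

3

Form the matrix with u₁, u₂, u₃, u₄ as columns and reduce.
There are 3 pivot columns, so rank = 3.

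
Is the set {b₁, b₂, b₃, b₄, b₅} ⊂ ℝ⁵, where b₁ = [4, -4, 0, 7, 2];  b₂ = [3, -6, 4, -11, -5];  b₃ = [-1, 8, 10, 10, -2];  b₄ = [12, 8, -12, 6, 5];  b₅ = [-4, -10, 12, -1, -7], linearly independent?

linearly independent

Row-reduce the matrix whose columns are b₁, b₂, b₃, b₄, b₅.
The reduction yields 5 nonzero rows, so the rank is 5.
Since rank = 5 (the number of vectors), the set is linearly independent.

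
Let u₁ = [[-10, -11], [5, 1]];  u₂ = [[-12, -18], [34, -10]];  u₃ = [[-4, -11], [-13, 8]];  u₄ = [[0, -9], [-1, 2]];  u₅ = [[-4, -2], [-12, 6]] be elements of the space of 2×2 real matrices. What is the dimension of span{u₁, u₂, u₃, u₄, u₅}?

Pass to coordinate vectors with respect to the basis {E₁₁, E₁₂, E₂₁, E₂₂}.
Row-reduce the 5×4 matrix with these as rows.
There are 3 pivot columns, so rank = 3.
(With 5 elements in a 4-dimensional space the rank is at most 4.)

dim = 3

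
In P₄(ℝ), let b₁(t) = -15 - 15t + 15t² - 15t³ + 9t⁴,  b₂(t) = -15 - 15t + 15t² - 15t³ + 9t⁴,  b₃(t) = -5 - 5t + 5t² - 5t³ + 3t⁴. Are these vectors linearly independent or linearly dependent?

Take coordinates with respect to the standard basis {1, t, …, t⁴}.
Place the vectors as rows of a 3×5 matrix and reduce to echelon form.
The reduction yields 1 nonzero row, so the rank is 1.
Since rank 1 < 3, the set is linearly dependent.

linearly dependent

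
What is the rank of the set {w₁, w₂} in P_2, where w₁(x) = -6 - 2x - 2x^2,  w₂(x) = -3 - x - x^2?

1

Use coordinates relative to {1, x, x^2}.
Form the matrix with w₁, w₂ as columns and reduce.
There is 1 pivot column, so rank = 1.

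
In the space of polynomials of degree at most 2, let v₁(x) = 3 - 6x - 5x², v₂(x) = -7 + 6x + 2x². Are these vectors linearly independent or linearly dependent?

linearly independent

Take coordinates with respect to the standard basis {1, x, x²}.
Place the vectors as rows of a 2×3 matrix and reduce to echelon form.
The reduction yields 2 nonzero rows, so the rank is 2.
Since rank = 2 (the number of vectors), the set is linearly independent.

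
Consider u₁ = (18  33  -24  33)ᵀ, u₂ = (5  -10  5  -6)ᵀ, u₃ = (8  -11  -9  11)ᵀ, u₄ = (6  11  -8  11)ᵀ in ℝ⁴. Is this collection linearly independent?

linearly dependent

One vector is a scalar multiple of another, so the set is dependent.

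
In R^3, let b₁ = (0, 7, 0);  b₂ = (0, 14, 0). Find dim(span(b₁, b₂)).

1

Put the 3×2 matrix [b₁|b₂] into echelon form.
The echelon form has 1 nonzero row, so the rank is 1.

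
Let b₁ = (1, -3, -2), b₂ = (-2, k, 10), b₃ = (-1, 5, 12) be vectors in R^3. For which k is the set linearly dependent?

k = 36/5

Dependence holds iff the 3×3 matrix [b₁ b₂ b₃] is singular.
Cofactor expansion gives det = 10*k - 72.
Solving 10*k - 72 = 0 yields k = 36/5.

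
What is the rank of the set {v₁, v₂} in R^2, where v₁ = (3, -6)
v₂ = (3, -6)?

Form the matrix with v₁, v₂ as columns and reduce.
There is 1 pivot column, so rank = 1.

rank 1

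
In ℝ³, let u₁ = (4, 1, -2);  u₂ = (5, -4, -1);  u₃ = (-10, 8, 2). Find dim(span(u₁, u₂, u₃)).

Form the matrix with u₁, u₂, u₃ as columns and reduce.
Reduction leaves 2 leading entries, giving rank 2.

dim = 2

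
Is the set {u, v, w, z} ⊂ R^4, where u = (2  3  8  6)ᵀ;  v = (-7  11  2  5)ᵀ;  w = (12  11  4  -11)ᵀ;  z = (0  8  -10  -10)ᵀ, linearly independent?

The matrix [u|v|w|z] has determinant -6106.
A nonzero determinant means the columns are linearly independent.

linearly independent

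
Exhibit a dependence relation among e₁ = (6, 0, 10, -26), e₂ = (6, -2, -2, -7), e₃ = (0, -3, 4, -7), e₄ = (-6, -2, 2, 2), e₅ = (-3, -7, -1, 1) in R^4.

e₁ - 2e₂ - 2e₃ - 2e₄ + 2e₅ = 0

Write the vectors as columns of a matrix and find a nonzero vector in its null space.
The free variable yields coefficients (1, -2, -2, -2, 2) (any nonzero multiple also works).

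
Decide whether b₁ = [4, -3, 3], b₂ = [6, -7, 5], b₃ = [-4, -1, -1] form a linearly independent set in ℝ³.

linearly independent

Form the 3×3 matrix with these as columns; its determinant is -12.
A nonzero determinant means the columns are linearly independent.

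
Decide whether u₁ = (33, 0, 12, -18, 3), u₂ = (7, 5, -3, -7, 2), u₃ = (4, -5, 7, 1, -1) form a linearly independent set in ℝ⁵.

Row-reduce the matrix whose columns are u₁, u₂, u₃.
The reduction yields 2 nonzero rows, so the rank is 2.
Since rank 2 < 3, the set is linearly dependent.
Indeed u₁ - 3u₂ - 3u₃ = 0.

linearly dependent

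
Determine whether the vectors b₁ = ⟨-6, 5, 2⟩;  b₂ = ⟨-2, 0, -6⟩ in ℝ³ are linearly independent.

linearly independent

Row-reduce the matrix whose columns are b₁, b₂.
The reduction yields 2 nonzero rows, so the rank is 2.
Since rank = 2 (the number of vectors), the set is linearly independent.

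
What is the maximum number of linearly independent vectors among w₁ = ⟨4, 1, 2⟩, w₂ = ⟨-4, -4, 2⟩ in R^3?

Row-reduce the 2×3 matrix with these as rows.
Exactly 2 pivots survive; hence the rank is 2.

2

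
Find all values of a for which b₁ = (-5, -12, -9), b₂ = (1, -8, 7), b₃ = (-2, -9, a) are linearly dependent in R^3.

The vectors are dependent exactly when the determinant of the matrix with rows b₁, b₂, b₃ vanishes.
Expanding, det = 52*a + 78.
Solving 52*a + 78 = 0 yields a = -3/2.

a = -3/2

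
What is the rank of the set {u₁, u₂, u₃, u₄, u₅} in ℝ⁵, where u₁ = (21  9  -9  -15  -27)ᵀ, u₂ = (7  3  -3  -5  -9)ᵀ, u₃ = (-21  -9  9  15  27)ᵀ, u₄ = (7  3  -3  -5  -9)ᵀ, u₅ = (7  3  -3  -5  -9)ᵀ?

Put the 5×5 matrix [u₁|u₂|u₃|u₄|u₅] into echelon form.
The echelon form has 1 nonzero row, so the rank is 1.

1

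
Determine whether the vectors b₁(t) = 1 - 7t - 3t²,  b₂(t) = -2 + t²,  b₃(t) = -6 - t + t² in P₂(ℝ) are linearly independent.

Take coordinates with respect to the standard basis {1, t, t²}.
The matrix [b₁|b₂|b₃] has determinant 23.
A nonzero determinant means the columns are linearly independent.

linearly independent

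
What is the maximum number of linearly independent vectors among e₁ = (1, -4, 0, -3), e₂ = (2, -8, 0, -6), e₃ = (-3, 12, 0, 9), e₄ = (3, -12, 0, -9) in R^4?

Apply Gaussian elimination to the matrix whose rows are e₁, e₂, e₃, e₄.
Exactly 1 pivot survives; hence the rank is 1.

1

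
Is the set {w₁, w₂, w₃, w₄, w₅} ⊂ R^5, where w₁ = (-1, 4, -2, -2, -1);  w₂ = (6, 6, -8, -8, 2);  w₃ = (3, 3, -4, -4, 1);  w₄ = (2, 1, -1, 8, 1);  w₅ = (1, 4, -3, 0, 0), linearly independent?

Place the vectors as rows of a 5×5 matrix and reduce to echelon form.
The reduction yields 3 nonzero rows, so the rank is 3.
Since rank 3 < 5, the set is linearly dependent.
Indeed w₂ - 2w₃ = 0.

linearly dependent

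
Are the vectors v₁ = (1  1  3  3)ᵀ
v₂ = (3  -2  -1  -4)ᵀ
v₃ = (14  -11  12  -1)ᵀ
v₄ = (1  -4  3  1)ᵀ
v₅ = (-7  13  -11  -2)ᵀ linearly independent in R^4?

There are 5 vectors in a 4-dimensional space, so they cannot be linearly independent.

linearly dependent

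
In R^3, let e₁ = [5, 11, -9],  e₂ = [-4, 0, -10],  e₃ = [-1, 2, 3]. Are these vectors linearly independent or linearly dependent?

linearly independent

The matrix [e₁|e₂|e₃] has determinant 414.
A nonzero determinant means the columns are linearly independent.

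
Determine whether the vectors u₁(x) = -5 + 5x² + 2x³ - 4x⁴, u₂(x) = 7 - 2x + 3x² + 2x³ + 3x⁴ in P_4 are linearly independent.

Take coordinates with respect to the standard basis {1, x, …, x⁴}.
Place the vectors as rows of a 2×5 matrix and reduce to echelon form.
The reduction yields 2 nonzero rows, so the rank is 2.
Since rank = 2 (the number of vectors), the set is linearly independent.

linearly independent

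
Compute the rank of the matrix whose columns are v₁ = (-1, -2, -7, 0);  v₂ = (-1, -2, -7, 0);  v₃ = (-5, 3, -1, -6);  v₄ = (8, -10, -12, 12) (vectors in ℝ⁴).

rank 2

Put the 4×4 matrix [v₁|v₂|v₃|v₄] into echelon form.
There are 2 pivot columns, so rank = 2.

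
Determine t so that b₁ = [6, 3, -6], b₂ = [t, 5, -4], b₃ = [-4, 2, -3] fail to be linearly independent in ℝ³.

t = -38

Place the vectors as rows of a 3×3 matrix; dependence ⇔ determinant zero.
The determinant works out to -3*t - 114.
Solving -3*t - 114 = 0 yields t = -38.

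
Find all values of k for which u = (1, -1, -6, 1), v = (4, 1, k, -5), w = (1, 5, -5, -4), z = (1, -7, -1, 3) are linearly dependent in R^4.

k = -27/2

Place the vectors as rows of a 4×4 matrix; dependence ⇔ determinant zero.
Cofactor expansion gives det = 18*k + 243.
Solving 18*k + 243 = 0 yields k = -27/2.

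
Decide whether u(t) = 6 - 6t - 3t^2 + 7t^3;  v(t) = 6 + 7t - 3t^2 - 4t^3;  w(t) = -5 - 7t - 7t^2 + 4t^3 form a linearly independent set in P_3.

linearly independent

Take coordinates with respect to the standard basis {1, t, …, t^3}.
Place the vectors as rows of a 3×4 matrix and reduce to echelon form.
The reduction yields 3 nonzero rows, so the rank is 3.
Since rank = 3 (the number of vectors), the set is linearly independent.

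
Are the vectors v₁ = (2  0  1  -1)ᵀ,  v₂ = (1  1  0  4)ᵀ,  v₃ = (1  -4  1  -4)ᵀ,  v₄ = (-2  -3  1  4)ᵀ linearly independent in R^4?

linearly independent

Place the vectors as rows of a 4×4 matrix and reduce to echelon form.
The reduction yields 4 nonzero rows, so the rank is 4.
Since rank = 4 (the number of vectors), the set is linearly independent.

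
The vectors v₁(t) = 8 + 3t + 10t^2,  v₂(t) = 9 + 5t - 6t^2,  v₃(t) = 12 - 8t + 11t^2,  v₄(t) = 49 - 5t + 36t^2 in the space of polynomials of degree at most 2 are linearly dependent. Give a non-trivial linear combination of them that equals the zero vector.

Pass to coordinate vectors relative to the basis {1, t, t^2}.
Write the vectors as columns of a matrix and find a nonzero vector in its null space.
The free variable yields coefficients (2, 1, 2, -1) (any nonzero multiple also works).

2v₁ + v₂ + 2v₃ - v₄ = 0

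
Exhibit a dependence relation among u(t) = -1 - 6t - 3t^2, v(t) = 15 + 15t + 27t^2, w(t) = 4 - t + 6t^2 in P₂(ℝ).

3u + v - 3w = 0

Pass to coordinate vectors relative to the basis {1, t, t^2}.
Solve the homogeneous system with u, v, w as columns by row-reducing the coefficient matrix.
A generator of the null space is (3, 1, -3).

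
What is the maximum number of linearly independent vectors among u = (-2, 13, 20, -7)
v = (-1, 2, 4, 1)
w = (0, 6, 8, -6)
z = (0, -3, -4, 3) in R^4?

2

Row-reduce the 4×4 matrix with these as rows.
Exactly 2 pivots survive; hence the rank is 2.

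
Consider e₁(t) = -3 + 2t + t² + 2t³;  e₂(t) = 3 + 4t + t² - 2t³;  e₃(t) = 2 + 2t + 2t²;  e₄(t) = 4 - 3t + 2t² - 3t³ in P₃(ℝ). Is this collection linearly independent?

Write each element as a coordinate vector in ℝ⁴ using {1, t, …, t³}.
Row-reduce the matrix whose columns are e₁, e₂, e₃, e₄.
The reduction yields 4 nonzero rows, so the rank is 4.
Since rank = 4 (the number of vectors), the set is linearly independent.

linearly independent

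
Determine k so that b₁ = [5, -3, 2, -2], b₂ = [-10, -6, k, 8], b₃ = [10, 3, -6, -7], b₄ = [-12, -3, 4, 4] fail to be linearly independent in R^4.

The set is linearly dependent precisely when det[b₁; b₂; b₃; b₄] = 0.
Expanding, det = 189*k - 1764.
Setting this to zero gives k = 28/3.

k = 28/3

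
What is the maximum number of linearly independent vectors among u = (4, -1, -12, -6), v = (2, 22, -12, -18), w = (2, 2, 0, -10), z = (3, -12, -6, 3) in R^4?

Put the 4×4 matrix [u|v|w|z] into echelon form.
There are 3 pivot columns, so rank = 3.

3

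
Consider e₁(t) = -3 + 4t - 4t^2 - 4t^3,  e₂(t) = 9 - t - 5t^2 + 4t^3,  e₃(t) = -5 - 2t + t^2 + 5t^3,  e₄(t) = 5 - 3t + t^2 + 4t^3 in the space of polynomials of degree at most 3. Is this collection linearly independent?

linearly dependent

Take coordinates with respect to the standard basis {1, t, …, t^3}.
The matrix [e₁|e₂|e₃|e₄] has determinant 0.
A zero determinant means the columns are linearly dependent.
Indeed 2e₁ - e₂ + 3e₄ = 0.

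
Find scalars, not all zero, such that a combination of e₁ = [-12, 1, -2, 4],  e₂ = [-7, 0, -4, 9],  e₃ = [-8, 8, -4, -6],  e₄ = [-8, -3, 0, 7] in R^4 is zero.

2e₁ - e₃ - 2e₄ = 0

Row-reduce the matrix with e₁, e₂, e₃, e₄ as columns; the null space gives the coefficients.
The free variable yields coefficients (2, 0, -1, -2) (any nonzero multiple also works).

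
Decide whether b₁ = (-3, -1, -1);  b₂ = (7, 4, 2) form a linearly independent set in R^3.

linearly independent

Place the vectors as rows of a 2×3 matrix and reduce to echelon form.
The reduction yields 2 nonzero rows, so the rank is 2.
Since rank = 2 (the number of vectors), the set is linearly independent.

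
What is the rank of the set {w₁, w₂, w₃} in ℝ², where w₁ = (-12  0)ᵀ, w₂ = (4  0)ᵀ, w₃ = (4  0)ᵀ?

1

Form the matrix with w₁, w₂, w₃ as columns and reduce.
Exactly 1 pivot survives; hence the rank is 1.
(With 3 elements in a 2-dimensional space the rank is at most 2.)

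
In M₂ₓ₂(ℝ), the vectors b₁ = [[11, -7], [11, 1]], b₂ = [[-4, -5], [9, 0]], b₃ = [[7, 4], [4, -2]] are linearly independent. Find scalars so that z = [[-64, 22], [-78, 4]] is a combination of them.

z = -4b₁ - 2b₂ - 4b₃

Work in coordinates with respect to the standard basis {E₁₁, E₁₂, E₂₁, E₂₂}.
Since b₁, b₂, b₃ are independent, the coefficients expressing z are uniquely determined by a linear system.
Back-substitution yields (c₁, c₂, c₃) = (-4, -2, -4).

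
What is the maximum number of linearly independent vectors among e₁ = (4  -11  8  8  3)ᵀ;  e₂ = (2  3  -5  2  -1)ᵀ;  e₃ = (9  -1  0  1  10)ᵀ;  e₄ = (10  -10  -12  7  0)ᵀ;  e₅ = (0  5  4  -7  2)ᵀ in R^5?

5

Apply Gaussian elimination to the matrix whose rows are e₁, e₂, e₃, e₄, e₅.
The echelon form has 5 nonzero rows, so the rank is 5.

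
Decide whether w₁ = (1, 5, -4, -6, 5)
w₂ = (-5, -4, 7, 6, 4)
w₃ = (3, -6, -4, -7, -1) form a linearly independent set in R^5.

linearly independent

Row-reduce the matrix whose columns are w₁, w₂, w₃.
The reduction yields 3 nonzero rows, so the rank is 3.
Since rank = 3 (the number of vectors), the set is linearly independent.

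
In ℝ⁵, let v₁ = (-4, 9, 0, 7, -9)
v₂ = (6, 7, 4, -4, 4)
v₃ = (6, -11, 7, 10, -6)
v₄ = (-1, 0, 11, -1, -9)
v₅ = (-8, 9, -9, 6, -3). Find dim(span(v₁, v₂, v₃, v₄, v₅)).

dim = 5

Form the matrix with v₁, v₂, v₃, v₄, v₅ as columns and reduce.
Reduction leaves 5 leading entries, giving rank 5.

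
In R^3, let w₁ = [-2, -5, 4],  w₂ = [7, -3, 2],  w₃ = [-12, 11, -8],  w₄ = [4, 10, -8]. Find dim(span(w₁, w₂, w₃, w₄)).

2

Form the matrix with w₁, w₂, w₃, w₄ as columns and reduce.
The echelon form has 2 nonzero rows, so the rank is 2.
(With 4 elements in a 3-dimensional space the rank is at most 3.)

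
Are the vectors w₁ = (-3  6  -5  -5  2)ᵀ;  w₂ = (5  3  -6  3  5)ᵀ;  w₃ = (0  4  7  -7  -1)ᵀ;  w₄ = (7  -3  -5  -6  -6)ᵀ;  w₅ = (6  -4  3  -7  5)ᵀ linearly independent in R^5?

linearly independent

Place the vectors as rows of a 5×5 matrix and reduce to echelon form.
The reduction yields 5 nonzero rows, so the rank is 5.
Since rank = 5 (the number of vectors), the set is linearly independent.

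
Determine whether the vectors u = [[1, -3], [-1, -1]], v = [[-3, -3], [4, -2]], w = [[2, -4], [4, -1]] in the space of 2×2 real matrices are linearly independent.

Write each element as a coordinate vector in ℝ⁴ using {E₁₁, E₁₂, E₂₁, E₂₂}.
Place the vectors as rows of a 3×4 matrix and reduce to echelon form.
The reduction yields 3 nonzero rows, so the rank is 3.
Since rank = 3 (the number of vectors), the set is linearly independent.

linearly independent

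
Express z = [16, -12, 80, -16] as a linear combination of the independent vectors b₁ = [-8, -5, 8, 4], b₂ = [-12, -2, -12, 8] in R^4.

Solve the system with b₁, b₂ as columns and z as the right-hand side.
Row-reducing the augmented matrix gives the unique coefficients (c₁, c₂) = (4, -4).

z = 4b₁ - 4b₂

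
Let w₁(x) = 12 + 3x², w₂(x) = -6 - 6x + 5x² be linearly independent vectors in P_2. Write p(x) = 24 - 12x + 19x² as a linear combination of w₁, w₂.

p = 3w₁ + 2w₂

Take coordinate vectors relative to {1, x, x²}.
Solve the system with w₁, w₂ as columns and p as the right-hand side.
The system has the unique solution (c₁, c₂) = (3, 2).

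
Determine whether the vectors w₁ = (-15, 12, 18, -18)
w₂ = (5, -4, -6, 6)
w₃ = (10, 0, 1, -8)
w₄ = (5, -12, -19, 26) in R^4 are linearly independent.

linearly dependent

One vector is a scalar multiple of another, so the set is dependent.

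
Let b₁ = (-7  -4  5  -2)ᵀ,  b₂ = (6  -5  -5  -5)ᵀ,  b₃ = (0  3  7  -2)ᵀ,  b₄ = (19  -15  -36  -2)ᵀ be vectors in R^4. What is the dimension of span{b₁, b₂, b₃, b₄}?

3

Form the matrix with b₁, b₂, b₃, b₄ as columns and reduce.
There are 3 pivot columns, so rank = 3.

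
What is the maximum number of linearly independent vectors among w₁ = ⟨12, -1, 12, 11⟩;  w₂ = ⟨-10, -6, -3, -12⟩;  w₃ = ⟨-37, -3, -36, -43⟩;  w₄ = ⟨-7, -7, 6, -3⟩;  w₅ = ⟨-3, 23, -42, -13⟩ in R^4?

Apply Gaussian elimination to the matrix whose rows are w₁, w₂, w₃, w₄, w₅.
Exactly 3 pivots survive; hence the rank is 3.
(With 5 elements in a 4-dimensional space the rank is at most 4.)

3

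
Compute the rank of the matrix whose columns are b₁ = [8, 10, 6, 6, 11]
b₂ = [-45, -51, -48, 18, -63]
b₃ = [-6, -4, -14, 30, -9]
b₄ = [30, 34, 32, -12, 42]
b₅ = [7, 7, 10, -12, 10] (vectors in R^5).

2

Put the 5×5 matrix [b₁|b₂|b₃|b₄|b₅] into echelon form.
Exactly 2 pivots survive; hence the rank is 2.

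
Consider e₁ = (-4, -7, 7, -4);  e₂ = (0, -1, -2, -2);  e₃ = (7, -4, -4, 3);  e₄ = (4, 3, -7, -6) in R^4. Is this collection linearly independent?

The matrix [e₁|e₂|e₃|e₄] has determinant -1238.
A nonzero determinant means the columns are linearly independent.

linearly independent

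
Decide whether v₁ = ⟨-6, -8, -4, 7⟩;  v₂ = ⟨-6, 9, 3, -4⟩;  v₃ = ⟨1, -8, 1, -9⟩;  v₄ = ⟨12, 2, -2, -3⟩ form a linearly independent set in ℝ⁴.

Form the 4×4 matrix with these as columns; its determinant is 5166.
A nonzero determinant means the columns are linearly independent.

linearly independent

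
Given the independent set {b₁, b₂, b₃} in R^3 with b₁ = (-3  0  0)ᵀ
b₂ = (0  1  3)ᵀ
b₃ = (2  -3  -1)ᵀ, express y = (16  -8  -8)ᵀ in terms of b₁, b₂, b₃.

y = -4b₁ - 2b₂ + 2b₃

Solve the system with b₁, b₂, b₃ as columns and y as the right-hand side.
Back-substitution yields (α₁, α₂, α₃) = (-4, -2, 2).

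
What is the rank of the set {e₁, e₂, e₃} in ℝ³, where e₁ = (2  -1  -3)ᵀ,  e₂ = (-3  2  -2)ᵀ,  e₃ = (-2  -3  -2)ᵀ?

3

Form the matrix with e₁, e₂, e₃ as columns and reduce.
Reduction leaves 3 leading entries, giving rank 3.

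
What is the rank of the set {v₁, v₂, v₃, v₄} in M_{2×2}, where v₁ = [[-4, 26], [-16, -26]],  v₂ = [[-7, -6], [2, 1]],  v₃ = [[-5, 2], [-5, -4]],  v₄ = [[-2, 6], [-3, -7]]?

Use coordinates relative to {E₁₁, E₁₂, E₂₁, E₂₂}.
Row-reduce the 4×4 matrix with these as rows.
There are 3 pivot columns, so rank = 3.

3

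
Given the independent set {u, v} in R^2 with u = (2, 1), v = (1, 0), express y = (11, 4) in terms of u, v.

y = 4u + 3v

Since u, v are independent, the coefficients expressing y are uniquely determined by a linear system.
Back-substitution yields (a₁, a₂) = (4, 3).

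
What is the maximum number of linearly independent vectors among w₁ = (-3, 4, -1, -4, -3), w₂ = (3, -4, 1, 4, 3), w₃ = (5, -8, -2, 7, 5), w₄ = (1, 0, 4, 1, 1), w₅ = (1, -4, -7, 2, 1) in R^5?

Form the matrix with w₁, w₂, w₃, w₄, w₅ as columns and reduce.
There are 2 pivot columns, so rank = 2.

2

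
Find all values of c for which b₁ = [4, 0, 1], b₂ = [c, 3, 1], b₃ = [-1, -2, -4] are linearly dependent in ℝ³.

c = -37/2

The set is linearly dependent precisely when det[b₁; b₂; b₃] = 0.
The determinant works out to -2*c - 37.
Solving -2*c - 37 = 0 yields c = -37/2.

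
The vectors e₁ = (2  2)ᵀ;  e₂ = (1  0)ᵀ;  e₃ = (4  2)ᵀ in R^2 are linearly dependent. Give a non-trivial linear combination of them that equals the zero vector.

Write the vectors as columns of a matrix and find a nonzero vector in its null space.
One solution (up to scaling) is (1, 2, -1).

e₁ + 2e₂ - e₃ = 0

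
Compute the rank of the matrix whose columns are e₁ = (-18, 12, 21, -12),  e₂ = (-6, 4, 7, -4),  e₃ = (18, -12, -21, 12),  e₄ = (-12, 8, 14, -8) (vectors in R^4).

rank 1

Row-reduce the 4×4 matrix with these as rows.
Reduction leaves 1 leading entry, giving rank 1.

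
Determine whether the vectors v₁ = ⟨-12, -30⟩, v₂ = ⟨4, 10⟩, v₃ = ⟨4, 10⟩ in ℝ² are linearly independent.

There are 3 vectors in a 2-dimensional space, so they cannot be linearly independent.

linearly dependent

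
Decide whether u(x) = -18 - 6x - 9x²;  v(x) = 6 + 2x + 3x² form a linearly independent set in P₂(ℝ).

Write each element as a coordinate vector in ℝ³ using {1, x, x²}.
Row-reduce the matrix whose columns are u, v.
The reduction yields 1 nonzero row, so the rank is 1.
Since rank 1 < 2, the set is linearly dependent.
Indeed u + 3v = 0.

linearly dependent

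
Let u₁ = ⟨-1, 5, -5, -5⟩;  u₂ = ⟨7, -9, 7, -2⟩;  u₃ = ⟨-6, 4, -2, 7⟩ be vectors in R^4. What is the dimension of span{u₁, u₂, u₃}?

Form the matrix with u₁, u₂, u₃ as columns and reduce.
Reduction leaves 2 leading entries, giving rank 2.

dim = 2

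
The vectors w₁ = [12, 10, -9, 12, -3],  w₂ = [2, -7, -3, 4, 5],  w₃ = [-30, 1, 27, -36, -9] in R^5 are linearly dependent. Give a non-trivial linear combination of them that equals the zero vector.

2w₁ + 3w₂ + w₃ = 0

Set up α₁w₁ + … + α₃w₃ = 0 and solve the homogeneous system.
One solution (up to scaling) is (2, 3, 1).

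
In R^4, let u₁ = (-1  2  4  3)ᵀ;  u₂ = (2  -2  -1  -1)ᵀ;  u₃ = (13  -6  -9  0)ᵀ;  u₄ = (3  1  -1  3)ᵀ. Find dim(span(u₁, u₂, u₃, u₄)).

dim = 3

Row-reduce the 4×4 matrix with these as rows.
Exactly 3 pivots survive; hence the rank is 3.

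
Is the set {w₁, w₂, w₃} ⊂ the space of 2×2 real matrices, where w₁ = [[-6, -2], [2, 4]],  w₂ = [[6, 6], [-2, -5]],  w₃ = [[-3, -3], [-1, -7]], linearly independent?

linearly independent

Write each element as a coordinate vector in ℝ⁴ using {E₁₁, E₁₂, E₂₁, E₂₂}.
Place the vectors as rows of a 3×4 matrix and reduce to echelon form.
The reduction yields 3 nonzero rows, so the rank is 3.
Since rank = 3 (the number of vectors), the set is linearly independent.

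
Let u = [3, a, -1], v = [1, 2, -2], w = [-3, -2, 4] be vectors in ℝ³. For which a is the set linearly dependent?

a = -4

Dependence holds iff the 3×3 matrix [u v w] is singular.
Cofactor expansion gives det = 2*a + 8.
Solving 2*a + 8 = 0 yields a = -4.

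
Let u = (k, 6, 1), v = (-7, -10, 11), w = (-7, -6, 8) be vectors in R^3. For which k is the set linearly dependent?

k = -11

The set is linearly dependent precisely when det[u; v; w] = 0.
The determinant works out to -14*k - 154.
This vanishes exactly when k = -11.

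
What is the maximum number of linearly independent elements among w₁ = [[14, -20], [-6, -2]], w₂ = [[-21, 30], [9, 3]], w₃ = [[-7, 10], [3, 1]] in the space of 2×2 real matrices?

1

Represent each element by its coordinate vector in ℝ⁴.
Apply Gaussian elimination to the matrix whose rows are w₁, w₂, w₃.
Exactly 1 pivot survives; hence the rank is 1.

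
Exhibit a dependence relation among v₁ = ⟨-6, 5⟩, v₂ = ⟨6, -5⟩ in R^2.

v₁ + v₂ = 0

Write the vectors as columns of a matrix and find a nonzero vector in its null space.
One solution (up to scaling) is (1, 1).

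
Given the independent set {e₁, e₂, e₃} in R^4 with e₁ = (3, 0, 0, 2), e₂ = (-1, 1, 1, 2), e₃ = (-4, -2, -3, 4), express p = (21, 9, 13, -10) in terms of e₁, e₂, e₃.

p = 2e₁ + e₂ - 4e₃

Since e₁, e₂, e₃ are independent, the coefficients expressing p are uniquely determined by a linear system.
Back-substitution yields (c₁, c₂, c₃) = (2, 1, -4).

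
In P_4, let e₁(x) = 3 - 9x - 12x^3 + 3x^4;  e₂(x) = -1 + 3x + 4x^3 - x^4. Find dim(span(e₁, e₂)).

Represent each element by its coordinate vector in ℝ⁵.
Apply Gaussian elimination to the matrix whose rows are e₁, e₂.
The echelon form has 1 nonzero row, so the rank is 1.

1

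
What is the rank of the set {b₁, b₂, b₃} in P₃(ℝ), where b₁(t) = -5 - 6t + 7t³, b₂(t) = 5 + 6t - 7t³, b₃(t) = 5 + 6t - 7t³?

rank 1

Pass to coordinate vectors with respect to the basis {1, t, …, t³}.
Apply Gaussian elimination to the matrix whose rows are b₁, b₂, b₃.
The echelon form has 1 nonzero row, so the rank is 1.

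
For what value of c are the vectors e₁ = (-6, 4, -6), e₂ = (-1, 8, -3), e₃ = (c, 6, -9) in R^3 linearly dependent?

c = -9

Dependence holds iff the 3×3 matrix [e₁ e₂ e₃] is singular.
The determinant works out to 36*c + 324.
Solving 36*c + 324 = 0 yields c = -9.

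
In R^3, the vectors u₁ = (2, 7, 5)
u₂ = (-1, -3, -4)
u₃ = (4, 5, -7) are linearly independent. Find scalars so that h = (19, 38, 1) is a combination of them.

h = 2u₁ - 3u₂ + 3u₃

Write h = a₁u₁ + … + a₃u₃ and equate components.
Back-substitution yields (a₁, a₂, a₃) = (2, -3, 3).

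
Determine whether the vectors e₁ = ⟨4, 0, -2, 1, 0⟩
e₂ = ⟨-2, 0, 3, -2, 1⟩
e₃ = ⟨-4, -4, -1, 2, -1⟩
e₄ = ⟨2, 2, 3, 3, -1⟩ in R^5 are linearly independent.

Row-reduce the matrix whose columns are e₁, e₂, e₃, e₄.
The reduction yields 4 nonzero rows, so the rank is 4.
Since rank = 4 (the number of vectors), the set is linearly independent.

linearly independent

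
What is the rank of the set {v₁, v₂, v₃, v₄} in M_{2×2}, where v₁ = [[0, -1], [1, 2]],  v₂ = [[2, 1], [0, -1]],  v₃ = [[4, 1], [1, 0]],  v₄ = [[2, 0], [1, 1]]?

2

Represent each element by its coordinate vector in ℝ⁴.
Apply Gaussian elimination to the matrix whose rows are v₁, v₂, v₃, v₄.
Exactly 2 pivots survive; hence the rank is 2.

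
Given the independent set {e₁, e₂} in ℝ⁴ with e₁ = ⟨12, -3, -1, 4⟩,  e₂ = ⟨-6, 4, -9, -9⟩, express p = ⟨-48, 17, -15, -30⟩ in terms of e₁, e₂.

Solve the system with e₁, e₂ as columns and p as the right-hand side.
Back-substitution yields (α₁, α₂) = (-3, 2).

p = -3e₁ + 2e₂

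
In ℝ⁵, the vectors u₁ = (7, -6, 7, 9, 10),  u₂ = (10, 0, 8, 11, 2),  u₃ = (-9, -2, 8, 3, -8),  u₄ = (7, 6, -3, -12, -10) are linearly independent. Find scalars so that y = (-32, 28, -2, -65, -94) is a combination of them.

y = -2u₁ - u₂ + 4u₃ + 4u₄

Since u₁, u₂, u₃, u₄ are independent, the coefficients expressing y are uniquely determined by a linear system.
Row-reducing the augmented matrix gives the unique coefficients (α₁, …, α₄) = (-2, -1, 4, 4).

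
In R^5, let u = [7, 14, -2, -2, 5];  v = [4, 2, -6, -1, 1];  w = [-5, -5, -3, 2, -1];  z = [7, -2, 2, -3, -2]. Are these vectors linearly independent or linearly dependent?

linearly dependent

Row-reduce the matrix whose columns are u, v, w, z.
The reduction yields 3 nonzero rows, so the rank is 3.
Since rank 3 < 4, the set is linearly dependent.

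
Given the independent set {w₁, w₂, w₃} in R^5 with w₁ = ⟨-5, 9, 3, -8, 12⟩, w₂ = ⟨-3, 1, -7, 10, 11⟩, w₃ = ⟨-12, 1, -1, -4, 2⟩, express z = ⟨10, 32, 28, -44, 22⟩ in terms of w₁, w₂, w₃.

Since w₁, w₂, w₃ are independent, the coefficients expressing z are uniquely determined by a linear system.
The system has the unique solution (c₁, c₂, c₃) = (4, -2, -2).

z = 4w₁ - 2w₂ - 2w₃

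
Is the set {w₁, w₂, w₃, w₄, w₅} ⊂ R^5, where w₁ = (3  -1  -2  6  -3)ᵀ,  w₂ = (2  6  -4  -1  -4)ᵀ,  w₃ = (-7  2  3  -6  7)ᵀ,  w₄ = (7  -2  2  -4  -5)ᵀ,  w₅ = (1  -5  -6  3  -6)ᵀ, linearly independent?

linearly independent

Form the 5×5 matrix with these as columns; its determinant is 413.
A nonzero determinant means the columns are linearly independent.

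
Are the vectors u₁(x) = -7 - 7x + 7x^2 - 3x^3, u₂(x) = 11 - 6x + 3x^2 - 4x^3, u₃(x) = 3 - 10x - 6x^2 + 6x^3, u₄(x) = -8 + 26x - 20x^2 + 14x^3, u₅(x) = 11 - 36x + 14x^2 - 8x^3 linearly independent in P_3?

linearly dependent

Write each element as a coordinate vector in ℝ⁴ using {1, x, …, x^3}.
There are 5 vectors in a 4-dimensional space, so they cannot be linearly independent.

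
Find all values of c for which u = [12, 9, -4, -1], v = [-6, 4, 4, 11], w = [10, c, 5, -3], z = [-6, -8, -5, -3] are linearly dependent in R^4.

c = 20/3

The set is linearly dependent precisely when det[u; v; w; z] = 0.
Expanding, det = 5320 - 798*c.
This vanishes exactly when c = 20/3.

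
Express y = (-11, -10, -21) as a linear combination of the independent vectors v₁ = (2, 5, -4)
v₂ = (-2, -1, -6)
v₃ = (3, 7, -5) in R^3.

Set up the augmented matrix [v₁ | v₂ | v₃ | y] and row-reduce.
The system has the unique solution (α₁, α₂, α₃) = (3, 4, -3).

y = 3v₁ + 4v₂ - 3v₃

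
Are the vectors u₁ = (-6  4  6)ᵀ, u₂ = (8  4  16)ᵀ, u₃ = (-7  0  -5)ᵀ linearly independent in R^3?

The matrix [u₁|u₂|u₃] has determinant 0.
A zero determinant means the columns are linearly dependent.
Indeed u₁ - u₂ - 2u₃ = 0.

linearly dependent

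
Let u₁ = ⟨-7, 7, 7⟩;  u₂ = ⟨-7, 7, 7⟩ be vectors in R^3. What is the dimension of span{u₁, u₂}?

Form the matrix with u₁, u₂ as columns and reduce.
Exactly 1 pivot survives; hence the rank is 1.

dim = 1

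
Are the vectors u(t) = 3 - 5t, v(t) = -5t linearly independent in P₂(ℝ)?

Write each element as a coordinate vector in ℝ³ using {1, t, t²}.
Place the vectors as rows of a 2×3 matrix and reduce to echelon form.
The reduction yields 2 nonzero rows, so the rank is 2.
Since rank = 2 (the number of vectors), the set is linearly independent.

linearly independent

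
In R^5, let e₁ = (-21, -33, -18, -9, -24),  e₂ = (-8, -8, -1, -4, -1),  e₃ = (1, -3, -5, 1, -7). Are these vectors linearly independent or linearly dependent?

linearly dependent

Row-reduce the matrix whose columns are e₁, e₂, e₃.
The reduction yields 2 nonzero rows, so the rank is 2.
Since rank 2 < 3, the set is linearly dependent.
Indeed e₁ - 3e₂ - 3e₃ = 0.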